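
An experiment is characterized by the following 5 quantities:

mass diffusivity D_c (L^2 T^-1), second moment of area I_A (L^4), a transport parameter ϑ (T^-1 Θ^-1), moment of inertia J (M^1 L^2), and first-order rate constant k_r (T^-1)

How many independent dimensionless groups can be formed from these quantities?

There are 5 variables and 4 base dimensions (M, L, T, Θ).
The dimension matrix has rank 4.
Independent dimensionless groups: 5 − 4 = 1.

1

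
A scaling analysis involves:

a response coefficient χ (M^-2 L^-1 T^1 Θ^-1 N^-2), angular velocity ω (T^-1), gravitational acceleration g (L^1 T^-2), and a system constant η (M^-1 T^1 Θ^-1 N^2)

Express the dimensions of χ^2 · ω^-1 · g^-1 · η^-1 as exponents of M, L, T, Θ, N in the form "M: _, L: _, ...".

Collect each base-dimension exponent across the product:
  M: 2·(-2) − (0) − (0) − (-1) = -3
  L: 2·(-1) − (0) − (1) − (0) = -3
  T: 2·(1) − (-1) − (-2) − (1) = 4
  Θ: 2·(-1) − (0) − (0) − (-1) = -1
  N: 2·(-2) − (0) − (0) − (2) = -6
So the dimensions are [M⁻³ L⁻³ T⁴ Θ⁻¹ N⁻⁶].

M: -3, L: -3, T: 4, Θ: -1, N: -6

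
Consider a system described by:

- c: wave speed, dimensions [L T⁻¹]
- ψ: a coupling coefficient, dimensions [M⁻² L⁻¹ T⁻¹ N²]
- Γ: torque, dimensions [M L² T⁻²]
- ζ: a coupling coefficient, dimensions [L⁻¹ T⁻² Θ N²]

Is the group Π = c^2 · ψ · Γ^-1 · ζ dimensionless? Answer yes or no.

no

Sum the exponent of each base dimension across the product:
  M: 2·[c]_M + [ψ]_M − [Γ]_M + [ζ]_M = 2·(0) + (-2) − (1) + (0) = -3
  L: 2·[c]_L + [ψ]_L − [Γ]_L + [ζ]_L = 2·(1) + (-1) − (2) + (-1) = -2
  T: 2·[c]_T + [ψ]_T − [Γ]_T + [ζ]_T = 2·(-1) + (-1) − (-2) + (-2) = -3
  Θ: 2·[c]_Θ + [ψ]_Θ − [Γ]_Θ + [ζ]_Θ = 2·(0) + (0) − (0) + (1) = 1
  N: 2·[c]_N + [ψ]_N − [Γ]_N + [ζ]_N = 2·(0) + (2) − (0) + (2) = 4
Net dimensions [M⁻³ L⁻² T⁻³ Θ N⁴] ≠ [1] — not dimensionless.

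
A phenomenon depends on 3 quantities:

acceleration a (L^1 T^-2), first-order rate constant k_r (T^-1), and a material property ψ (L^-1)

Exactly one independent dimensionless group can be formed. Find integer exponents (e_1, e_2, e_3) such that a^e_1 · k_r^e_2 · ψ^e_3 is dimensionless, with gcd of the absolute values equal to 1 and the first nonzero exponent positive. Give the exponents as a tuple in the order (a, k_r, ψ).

L: e_1·(1) + e_2·(0) + e_3·(-1) = 0
T: e_1·(-2) + e_2·(-1) + e_3·(0) = 0
Solving this homogeneous linear system for the smallest-integer solution (first nonzero entry positive) gives (1, -2, 1).

(1, -2, 1)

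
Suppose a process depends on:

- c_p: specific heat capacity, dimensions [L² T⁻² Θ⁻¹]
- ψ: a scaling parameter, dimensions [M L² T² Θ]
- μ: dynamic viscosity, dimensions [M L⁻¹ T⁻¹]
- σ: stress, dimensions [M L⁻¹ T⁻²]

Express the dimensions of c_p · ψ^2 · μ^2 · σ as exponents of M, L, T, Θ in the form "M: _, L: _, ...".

M: 5, L: 3, T: -2, Θ: 1

Collect each base-dimension exponent across the product:
  M: (0) + 2·(1) + 2·(1) + (1) = 5
  L: (2) + 2·(2) + 2·(-1) + (-1) = 3
  T: (-2) + 2·(2) + 2·(-1) + (-2) = -2
  Θ: (-1) + 2·(1) + 2·(0) + (0) = 1
So the dimensions are [M⁵ L³ T⁻² Θ].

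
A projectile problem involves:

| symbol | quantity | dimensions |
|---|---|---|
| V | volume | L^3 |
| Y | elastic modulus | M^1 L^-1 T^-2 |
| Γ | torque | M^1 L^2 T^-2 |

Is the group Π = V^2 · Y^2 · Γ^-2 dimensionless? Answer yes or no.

Sum the exponent of each base dimension across the product:
  M: 2·[V]_M + 2·[Y]_M − 2·[Γ]_M = 2·(0) + 2·(1) − 2·(1) = 0
  L: 2·[V]_L + 2·[Y]_L − 2·[Γ]_L = 2·(3) + 2·(-1) − 2·(2) = 0
  T: 2·[V]_T + 2·[Y]_T − 2·[Γ]_T = 2·(0) + 2·(-2) − 2·(-2) = 0
All base exponents vanish — dimensionless.

yes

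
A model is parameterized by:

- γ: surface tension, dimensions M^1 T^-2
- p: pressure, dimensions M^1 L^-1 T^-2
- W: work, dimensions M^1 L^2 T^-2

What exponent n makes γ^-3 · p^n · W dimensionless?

2

Balance the M exponent: (1)·n from p, plus −3·(1) + (1) = -2 from the rest, must sum to zero.
n − 2 = 0, so n = 2.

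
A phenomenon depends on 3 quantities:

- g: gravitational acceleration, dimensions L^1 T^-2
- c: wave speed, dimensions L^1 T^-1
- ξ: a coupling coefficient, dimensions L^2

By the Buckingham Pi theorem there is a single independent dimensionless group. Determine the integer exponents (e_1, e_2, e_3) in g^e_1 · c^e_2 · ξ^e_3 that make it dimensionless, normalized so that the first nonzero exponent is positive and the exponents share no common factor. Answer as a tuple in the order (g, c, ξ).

(2, -4, 1)

L: e_1·(1) + e_2·(1) + e_3·(2) = 0
T: e_1·(-2) + e_2·(-1) + e_3·(0) = 0
Solving this homogeneous linear system for the smallest-integer solution (first nonzero entry positive) gives (2, -4, 1).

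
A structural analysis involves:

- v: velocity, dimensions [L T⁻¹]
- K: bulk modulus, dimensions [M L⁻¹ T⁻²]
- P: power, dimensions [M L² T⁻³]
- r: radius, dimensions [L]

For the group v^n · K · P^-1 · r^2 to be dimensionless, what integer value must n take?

1

Balance the L exponent: (1)·n from v, plus (-1) − (2) + 2·(1) = -1 from the rest, must sum to zero.
n − 1 = 0, so n = 1.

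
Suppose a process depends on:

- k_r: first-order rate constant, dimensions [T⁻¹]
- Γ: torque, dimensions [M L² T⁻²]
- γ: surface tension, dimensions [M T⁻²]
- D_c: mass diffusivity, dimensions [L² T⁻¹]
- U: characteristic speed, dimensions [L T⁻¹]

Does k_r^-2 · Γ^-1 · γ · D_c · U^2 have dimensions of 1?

Sum the exponent of each base dimension across the product:
  M: −2·[k_r]_M − [Γ]_M + [γ]_M + [D_c]_M + 2·[U]_M = −2·(0) − (1) + (1) + (0) + 2·(0) = 0
  L: −2·[k_r]_L − [Γ]_L + [γ]_L + [D_c]_L + 2·[U]_L = −2·(0) − (2) + (0) + (2) + 2·(1) = 2
  T: −2·[k_r]_T − [Γ]_T + [γ]_T + [D_c]_T + 2·[U]_T = −2·(-1) − (-2) + (-2) + (-1) + 2·(-1) = -1
Net dimensions [L² T⁻¹] ≠ [1] — not dimensionless.

no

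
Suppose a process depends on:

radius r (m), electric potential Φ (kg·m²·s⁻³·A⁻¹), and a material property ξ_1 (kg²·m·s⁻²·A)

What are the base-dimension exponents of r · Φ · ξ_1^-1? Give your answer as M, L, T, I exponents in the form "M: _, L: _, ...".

M: -1, L: 2, T: -1, I: -2

Collect each base-dimension exponent across the product:
  M: (0) + (1) − (2) = -1
  L: (1) + (2) − (1) = 2
  T: (0) + (-3) − (-2) = -1
  I: (0) + (-1) − (1) = -2
So the dimensions are [M⁻¹ L² T⁻¹ I⁻²].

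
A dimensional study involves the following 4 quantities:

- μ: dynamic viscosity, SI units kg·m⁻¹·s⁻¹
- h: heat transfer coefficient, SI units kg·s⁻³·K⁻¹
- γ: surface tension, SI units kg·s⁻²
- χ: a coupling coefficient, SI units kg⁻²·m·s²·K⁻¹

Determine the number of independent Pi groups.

1

There are 4 variables and 4 base dimensions (M, L, T, Θ).
The dimension matrix has rank 3 (less than 4: the dimension vectors are linearly dependent).
Independent dimensionless groups: 4 − 3 = 1.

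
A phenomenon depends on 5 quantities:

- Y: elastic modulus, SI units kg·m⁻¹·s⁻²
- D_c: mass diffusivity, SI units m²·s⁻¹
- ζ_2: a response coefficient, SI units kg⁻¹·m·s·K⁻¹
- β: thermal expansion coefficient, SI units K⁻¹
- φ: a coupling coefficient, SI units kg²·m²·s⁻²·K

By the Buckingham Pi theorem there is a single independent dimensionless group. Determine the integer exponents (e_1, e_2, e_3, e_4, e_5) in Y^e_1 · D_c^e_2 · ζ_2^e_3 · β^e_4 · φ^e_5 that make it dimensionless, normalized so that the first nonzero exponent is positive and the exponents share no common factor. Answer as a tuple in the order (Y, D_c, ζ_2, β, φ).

(2, -2, 4, -3, 1)

M: e_1·(1) + e_2·(0) + e_3·(-1) + e_4·(0) + e_5·(2) = 0
L: e_1·(-1) + e_2·(2) + e_3·(1) + e_4·(0) + e_5·(2) = 0
T: e_1·(-2) + e_2·(-1) + e_3·(1) + e_4·(0) + e_5·(-2) = 0
Θ: e_1·(0) + e_2·(0) + e_3·(-1) + e_4·(-1) + e_5·(1) = 0
Solving this homogeneous linear system for the smallest-integer solution (first nonzero entry positive) gives (2, -2, 4, -3, 1).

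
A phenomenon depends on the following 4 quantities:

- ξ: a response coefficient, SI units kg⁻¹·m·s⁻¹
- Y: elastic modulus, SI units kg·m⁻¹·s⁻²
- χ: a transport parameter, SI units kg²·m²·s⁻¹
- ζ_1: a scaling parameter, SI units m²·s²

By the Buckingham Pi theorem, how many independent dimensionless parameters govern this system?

1

There are 4 variables and 3 base dimensions (M, L, T).
The dimension matrix has rank 3.
Independent dimensionless groups: 4 − 3 = 1.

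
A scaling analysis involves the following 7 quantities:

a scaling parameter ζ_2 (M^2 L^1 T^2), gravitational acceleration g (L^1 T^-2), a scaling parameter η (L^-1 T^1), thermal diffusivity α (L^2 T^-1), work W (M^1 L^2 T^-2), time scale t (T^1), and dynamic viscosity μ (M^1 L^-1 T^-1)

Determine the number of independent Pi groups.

4

There are 7 variables and 3 base dimensions (M, L, T).
The dimension matrix has rank 3.
Independent dimensionless groups: 7 − 3 = 4.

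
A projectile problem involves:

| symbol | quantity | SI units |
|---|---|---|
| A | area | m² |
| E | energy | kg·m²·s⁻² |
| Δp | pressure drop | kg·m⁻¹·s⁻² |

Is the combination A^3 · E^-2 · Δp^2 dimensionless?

Sum the exponent of each base dimension across the product:
  M: 3·[A]_M − 2·[E]_M + 2·[Δp]_M = 3·(0) − 2·(1) + 2·(1) = 0
  L: 3·[A]_L − 2·[E]_L + 2·[Δp]_L = 3·(2) − 2·(2) + 2·(-1) = 0
  T: 3·[A]_T − 2·[E]_T + 2·[Δp]_T = 3·(0) − 2·(-2) + 2·(-2) = 0
All base exponents vanish — dimensionless.

yes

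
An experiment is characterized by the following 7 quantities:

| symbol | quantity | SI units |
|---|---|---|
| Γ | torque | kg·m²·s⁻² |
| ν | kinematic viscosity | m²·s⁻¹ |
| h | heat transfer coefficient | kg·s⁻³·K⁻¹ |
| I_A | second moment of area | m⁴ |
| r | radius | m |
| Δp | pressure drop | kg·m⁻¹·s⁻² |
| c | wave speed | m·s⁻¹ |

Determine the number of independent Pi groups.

3

There are 7 variables and 4 base dimensions (M, L, T, Θ).
The dimension matrix has rank 4.
Independent dimensionless groups: 7 − 4 = 3.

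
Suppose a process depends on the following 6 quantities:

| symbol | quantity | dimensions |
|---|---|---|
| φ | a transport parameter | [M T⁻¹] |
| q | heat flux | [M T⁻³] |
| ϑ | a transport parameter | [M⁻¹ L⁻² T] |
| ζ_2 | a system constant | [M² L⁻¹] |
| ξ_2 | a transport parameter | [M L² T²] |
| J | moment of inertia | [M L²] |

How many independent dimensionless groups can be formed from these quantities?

There are 6 variables and 3 base dimensions (M, L, T).
The dimension matrix has rank 3.
Independent dimensionless groups: 6 − 3 = 3.

3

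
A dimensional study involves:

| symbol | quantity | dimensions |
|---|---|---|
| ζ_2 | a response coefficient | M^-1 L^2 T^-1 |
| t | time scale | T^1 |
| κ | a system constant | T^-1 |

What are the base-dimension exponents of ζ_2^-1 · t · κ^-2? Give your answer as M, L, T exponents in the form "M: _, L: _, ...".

M: 1, L: -2, T: 4

Collect each base-dimension exponent across the product:
  M: −(-1) + (0) − 2·(0) = 1
  L: −(2) + (0) − 2·(0) = -2
  T: −(-1) + (1) − 2·(-1) = 4
So the dimensions are [M L⁻² T⁴].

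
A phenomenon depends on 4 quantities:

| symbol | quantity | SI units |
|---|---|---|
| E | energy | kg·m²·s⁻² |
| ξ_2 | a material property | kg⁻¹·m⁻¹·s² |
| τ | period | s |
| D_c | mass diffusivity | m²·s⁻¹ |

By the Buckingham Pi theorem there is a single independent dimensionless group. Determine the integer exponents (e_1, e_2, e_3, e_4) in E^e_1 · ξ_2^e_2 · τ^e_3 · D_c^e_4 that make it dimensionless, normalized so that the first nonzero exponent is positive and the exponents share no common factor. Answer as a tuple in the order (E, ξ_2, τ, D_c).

(2, 2, -1, -1)

M: e_1·(1) + e_2·(-1) + e_3·(0) + e_4·(0) = 0
L: e_1·(2) + e_2·(-1) + e_3·(0) + e_4·(2) = 0
T: e_1·(-2) + e_2·(2) + e_3·(1) + e_4·(-1) = 0
Solving this homogeneous linear system for the smallest-integer solution (first nonzero entry positive) gives (2, 2, -1, -1).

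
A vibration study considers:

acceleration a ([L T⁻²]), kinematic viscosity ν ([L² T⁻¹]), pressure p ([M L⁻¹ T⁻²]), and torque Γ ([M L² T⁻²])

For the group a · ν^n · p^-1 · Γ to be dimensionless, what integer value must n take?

Balance the L exponent: (2)·n from ν, plus (1) − (-1) + (2) = 4 from the rest, must sum to zero.
2n + 4 = 0, so n = -2.

-2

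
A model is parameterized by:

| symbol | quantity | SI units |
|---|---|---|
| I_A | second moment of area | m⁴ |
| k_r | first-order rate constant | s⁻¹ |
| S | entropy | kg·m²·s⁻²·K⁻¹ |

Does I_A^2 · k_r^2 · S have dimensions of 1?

Sum the exponent of each base dimension across the product:
  M: 2·[I_A]_M + 2·[k_r]_M + [S]_M = 2·(0) + 2·(0) + (1) = 1
  L: 2·[I_A]_L + 2·[k_r]_L + [S]_L = 2·(4) + 2·(0) + (2) = 10
  T: 2·[I_A]_T + 2·[k_r]_T + [S]_T = 2·(0) + 2·(-1) + (-2) = -4
  Θ: 2·[I_A]_Θ + 2·[k_r]_Θ + [S]_Θ = 2·(0) + 2·(0) + (-1) = -1
Net dimensions [M L¹⁰ T⁻⁴ Θ⁻¹] ≠ [1] — not dimensionless.

no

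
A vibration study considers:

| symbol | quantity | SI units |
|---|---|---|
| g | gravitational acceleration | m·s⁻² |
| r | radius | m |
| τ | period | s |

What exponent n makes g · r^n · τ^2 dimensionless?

Balance the L exponent: (1)·n from r, plus (1) + 2·(0) = 1 from the rest, must sum to zero.
n + 1 = 0, so n = -1.

-1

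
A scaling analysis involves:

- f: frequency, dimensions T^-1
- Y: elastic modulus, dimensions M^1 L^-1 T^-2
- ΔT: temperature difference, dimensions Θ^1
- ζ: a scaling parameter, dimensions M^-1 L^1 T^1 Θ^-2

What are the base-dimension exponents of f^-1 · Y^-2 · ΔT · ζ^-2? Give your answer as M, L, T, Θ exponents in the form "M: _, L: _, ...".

M: 0, L: 0, T: 3, Θ: 5

Collect each base-dimension exponent across the product:
  M: −(0) − 2·(1) + (0) − 2·(-1) = 0
  L: −(0) − 2·(-1) + (0) − 2·(1) = 0
  T: −(-1) − 2·(-2) + (0) − 2·(1) = 3
  Θ: −(0) − 2·(0) + (1) − 2·(-2) = 5
So the dimensions are [T³ Θ⁵].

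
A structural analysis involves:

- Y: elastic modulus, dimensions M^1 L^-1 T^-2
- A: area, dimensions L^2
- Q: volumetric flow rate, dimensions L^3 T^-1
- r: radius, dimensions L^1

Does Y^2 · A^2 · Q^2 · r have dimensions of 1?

no

Sum the exponent of each base dimension across the product:
  M: 2·[Y]_M + 2·[A]_M + 2·[Q]_M + [r]_M = 2·(1) + 2·(0) + 2·(0) + (0) = 2
  L: 2·[Y]_L + 2·[A]_L + 2·[Q]_L + [r]_L = 2·(-1) + 2·(2) + 2·(3) + (1) = 9
  T: 2·[Y]_T + 2·[A]_T + 2·[Q]_T + [r]_T = 2·(-2) + 2·(0) + 2·(-1) + (0) = -6
Net dimensions [M² L⁹ T⁻⁶] ≠ [1] — not dimensionless.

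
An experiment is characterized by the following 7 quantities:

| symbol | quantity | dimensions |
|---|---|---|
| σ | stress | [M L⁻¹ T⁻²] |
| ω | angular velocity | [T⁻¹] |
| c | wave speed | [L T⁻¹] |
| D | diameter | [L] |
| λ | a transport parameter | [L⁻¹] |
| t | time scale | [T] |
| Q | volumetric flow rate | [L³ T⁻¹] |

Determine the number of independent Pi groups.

4

There are 7 variables and 3 base dimensions (M, L, T).
The dimension matrix has rank 3.
Independent dimensionless groups: 7 − 3 = 4.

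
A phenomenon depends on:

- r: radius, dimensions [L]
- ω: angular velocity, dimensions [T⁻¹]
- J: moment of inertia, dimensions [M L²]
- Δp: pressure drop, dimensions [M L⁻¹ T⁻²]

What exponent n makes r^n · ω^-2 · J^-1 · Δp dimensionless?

3

Balance the L exponent: (1)·n from r, plus −2·(0) − (2) + (-1) = -3 from the rest, must sum to zero.
n − 3 = 0, so n = 3.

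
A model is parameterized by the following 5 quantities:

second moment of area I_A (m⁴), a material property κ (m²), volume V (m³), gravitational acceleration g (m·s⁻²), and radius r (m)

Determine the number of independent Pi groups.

3

There are 5 variables and 2 base dimensions (L, T).
The dimension matrix has rank 2.
Independent dimensionless groups: 5 − 2 = 3.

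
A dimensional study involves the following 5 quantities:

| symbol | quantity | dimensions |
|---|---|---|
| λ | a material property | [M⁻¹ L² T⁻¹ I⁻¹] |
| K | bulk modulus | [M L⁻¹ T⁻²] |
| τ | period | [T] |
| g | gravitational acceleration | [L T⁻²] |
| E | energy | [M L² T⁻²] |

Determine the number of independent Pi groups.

1

There are 5 variables and 4 base dimensions (M, L, T, I).
The dimension matrix has rank 4.
Independent dimensionless groups: 5 − 4 = 1.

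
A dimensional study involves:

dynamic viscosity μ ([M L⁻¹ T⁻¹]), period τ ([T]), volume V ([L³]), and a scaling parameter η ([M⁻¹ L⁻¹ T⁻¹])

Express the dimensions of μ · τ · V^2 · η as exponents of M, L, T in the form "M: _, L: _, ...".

M: 0, L: 4, T: -1

Collect each base-dimension exponent across the product:
  M: (1) + (0) + 2·(0) + (-1) = 0
  L: (-1) + (0) + 2·(3) + (-1) = 4
  T: (-1) + (1) + 2·(0) + (-1) = -1
So the dimensions are [L⁴ T⁻¹].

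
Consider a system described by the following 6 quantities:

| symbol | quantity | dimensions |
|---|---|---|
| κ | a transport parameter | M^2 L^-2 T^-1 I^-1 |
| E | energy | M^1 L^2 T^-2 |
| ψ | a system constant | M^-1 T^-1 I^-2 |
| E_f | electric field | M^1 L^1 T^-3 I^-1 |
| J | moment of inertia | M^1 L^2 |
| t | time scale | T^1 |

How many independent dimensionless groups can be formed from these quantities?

2

There are 6 variables and 4 base dimensions (M, L, T, I).
The dimension matrix has rank 4.
Independent dimensionless groups: 6 − 4 = 2.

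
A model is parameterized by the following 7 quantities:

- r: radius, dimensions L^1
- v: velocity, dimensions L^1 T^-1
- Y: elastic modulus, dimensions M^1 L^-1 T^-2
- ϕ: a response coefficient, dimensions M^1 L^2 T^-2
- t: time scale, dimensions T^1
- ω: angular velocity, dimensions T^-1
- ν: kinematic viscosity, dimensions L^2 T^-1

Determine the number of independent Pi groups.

There are 7 variables and 3 base dimensions (M, L, T).
The dimension matrix has rank 3.
Independent dimensionless groups: 7 − 3 = 4.

4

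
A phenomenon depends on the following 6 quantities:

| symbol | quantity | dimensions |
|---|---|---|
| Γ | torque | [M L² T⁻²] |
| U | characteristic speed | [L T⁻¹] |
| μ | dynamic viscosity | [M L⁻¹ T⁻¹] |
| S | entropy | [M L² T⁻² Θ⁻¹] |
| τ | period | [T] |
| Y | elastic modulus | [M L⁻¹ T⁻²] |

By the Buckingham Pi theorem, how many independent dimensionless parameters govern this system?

There are 6 variables and 4 base dimensions (M, L, T, Θ).
The dimension matrix has rank 4.
Independent dimensionless groups: 6 − 4 = 2.

2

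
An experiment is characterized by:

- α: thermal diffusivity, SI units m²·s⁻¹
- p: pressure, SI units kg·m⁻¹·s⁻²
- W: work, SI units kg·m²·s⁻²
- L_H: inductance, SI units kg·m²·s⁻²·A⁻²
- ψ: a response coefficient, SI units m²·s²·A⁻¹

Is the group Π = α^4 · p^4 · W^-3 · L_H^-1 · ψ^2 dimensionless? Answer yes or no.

Sum the exponent of each base dimension across the product:
  M: 4·[α]_M + 4·[p]_M − 3·[W]_M − [L_H]_M + 2·[ψ]_M = 4·(0) + 4·(1) − 3·(1) − (1) + 2·(0) = 0
  L: 4·[α]_L + 4·[p]_L − 3·[W]_L − [L_H]_L + 2·[ψ]_L = 4·(2) + 4·(-1) − 3·(2) − (2) + 2·(2) = 0
  T: 4·[α]_T + 4·[p]_T − 3·[W]_T − [L_H]_T + 2·[ψ]_T = 4·(-1) + 4·(-2) − 3·(-2) − (-2) + 2·(2) = 0
  I: 4·[α]_I + 4·[p]_I − 3·[W]_I − [L_H]_I + 2·[ψ]_I = 4·(0) + 4·(0) − 3·(0) − (-2) + 2·(-1) = 0
All base exponents vanish — dimensionless.

yes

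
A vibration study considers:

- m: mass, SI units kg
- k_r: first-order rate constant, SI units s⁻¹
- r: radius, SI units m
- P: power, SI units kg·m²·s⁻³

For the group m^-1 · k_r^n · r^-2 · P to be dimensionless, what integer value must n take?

-3

Balance the T exponent: (-1)·n from k_r, plus −(0) − 2·(0) + (-3) = -3 from the rest, must sum to zero.
−n − 3 = 0, so n = -3.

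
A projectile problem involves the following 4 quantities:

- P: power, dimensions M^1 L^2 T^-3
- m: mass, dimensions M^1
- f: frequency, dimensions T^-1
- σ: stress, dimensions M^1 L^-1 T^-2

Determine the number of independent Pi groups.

1

There are 4 variables and 3 base dimensions (M, L, T).
The dimension matrix has rank 3.
Independent dimensionless groups: 4 − 3 = 1.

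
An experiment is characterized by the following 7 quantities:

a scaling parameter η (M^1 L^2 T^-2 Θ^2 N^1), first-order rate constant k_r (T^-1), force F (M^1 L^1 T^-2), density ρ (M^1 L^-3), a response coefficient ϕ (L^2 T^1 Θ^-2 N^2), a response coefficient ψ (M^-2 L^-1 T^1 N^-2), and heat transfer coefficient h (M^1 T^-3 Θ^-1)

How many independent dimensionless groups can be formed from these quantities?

2

There are 7 variables and 5 base dimensions (M, L, T, Θ, N).
The dimension matrix has rank 5.
Independent dimensionless groups: 7 − 5 = 2.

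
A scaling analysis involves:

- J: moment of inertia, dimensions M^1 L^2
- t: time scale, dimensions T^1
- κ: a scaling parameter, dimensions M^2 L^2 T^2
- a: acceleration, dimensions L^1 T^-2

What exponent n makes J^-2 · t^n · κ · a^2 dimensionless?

Balance the T exponent: (1)·n from t, plus −2·(0) + (2) + 2·(-2) = -2 from the rest, must sum to zero.
n − 2 = 0, so n = 2.

2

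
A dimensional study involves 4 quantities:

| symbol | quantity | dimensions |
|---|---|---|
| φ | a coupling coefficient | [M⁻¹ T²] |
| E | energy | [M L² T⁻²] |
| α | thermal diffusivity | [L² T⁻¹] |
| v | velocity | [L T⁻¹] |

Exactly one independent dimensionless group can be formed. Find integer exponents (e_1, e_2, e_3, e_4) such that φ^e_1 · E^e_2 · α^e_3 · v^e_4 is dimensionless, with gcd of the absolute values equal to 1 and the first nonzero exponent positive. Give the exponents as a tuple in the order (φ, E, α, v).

(1, 1, -2, 2)

M: e_1·(-1) + e_2·(1) + e_3·(0) + e_4·(0) = 0
L: e_1·(0) + e_2·(2) + e_3·(2) + e_4·(1) = 0
T: e_1·(2) + e_2·(-2) + e_3·(-1) + e_4·(-1) = 0
Solving this homogeneous linear system for the smallest-integer solution (first nonzero entry positive) gives (1, 1, -2, 2).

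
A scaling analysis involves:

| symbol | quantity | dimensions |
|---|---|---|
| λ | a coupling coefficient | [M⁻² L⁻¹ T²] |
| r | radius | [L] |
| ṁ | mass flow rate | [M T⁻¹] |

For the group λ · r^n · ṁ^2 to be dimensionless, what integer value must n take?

1

Balance the L exponent: (1)·n from r, plus (-1) + 2·(0) = -1 from the rest, must sum to zero.
n − 1 = 0, so n = 1.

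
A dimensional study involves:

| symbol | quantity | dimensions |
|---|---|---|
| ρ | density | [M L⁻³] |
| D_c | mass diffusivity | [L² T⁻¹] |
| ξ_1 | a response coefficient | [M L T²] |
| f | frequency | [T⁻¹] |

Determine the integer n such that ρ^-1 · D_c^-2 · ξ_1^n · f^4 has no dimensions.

1

Balance the M exponent: (1)·n from ξ_1, plus −(1) − 2·(0) + 4·(0) = -1 from the rest, must sum to zero.
n − 1 = 0, so n = 1.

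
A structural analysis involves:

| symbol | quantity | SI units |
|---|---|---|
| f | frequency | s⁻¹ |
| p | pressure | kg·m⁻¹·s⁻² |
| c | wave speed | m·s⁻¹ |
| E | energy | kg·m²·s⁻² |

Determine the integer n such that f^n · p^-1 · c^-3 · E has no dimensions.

Balance the T exponent: (-1)·n from f, plus −(-2) − 3·(-1) + (-2) = 3 from the rest, must sum to zero.
−n + 3 = 0, so n = 3.

3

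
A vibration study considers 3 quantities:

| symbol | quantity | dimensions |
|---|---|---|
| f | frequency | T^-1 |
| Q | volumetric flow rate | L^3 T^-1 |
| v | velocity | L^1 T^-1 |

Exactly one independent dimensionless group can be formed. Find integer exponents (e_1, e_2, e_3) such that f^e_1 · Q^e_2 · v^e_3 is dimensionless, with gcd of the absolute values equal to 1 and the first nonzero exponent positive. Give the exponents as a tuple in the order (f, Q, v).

L: e_1·(0) + e_2·(3) + e_3·(1) = 0
T: e_1·(-1) + e_2·(-1) + e_3·(-1) = 0
Solving this homogeneous linear system for the smallest-integer solution (first nonzero entry positive) gives (2, 1, -3).

(2, 1, -3)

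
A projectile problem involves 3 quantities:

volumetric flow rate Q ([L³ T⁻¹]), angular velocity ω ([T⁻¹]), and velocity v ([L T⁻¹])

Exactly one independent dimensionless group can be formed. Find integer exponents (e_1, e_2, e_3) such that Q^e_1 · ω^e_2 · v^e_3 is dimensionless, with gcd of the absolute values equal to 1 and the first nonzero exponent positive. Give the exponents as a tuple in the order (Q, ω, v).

L: e_1·(3) + e_2·(0) + e_3·(1) = 0
T: e_1·(-1) + e_2·(-1) + e_3·(-1) = 0
Solving this homogeneous linear system for the smallest-integer solution (first nonzero entry positive) gives (1, 2, -3).

(1, 2, -3)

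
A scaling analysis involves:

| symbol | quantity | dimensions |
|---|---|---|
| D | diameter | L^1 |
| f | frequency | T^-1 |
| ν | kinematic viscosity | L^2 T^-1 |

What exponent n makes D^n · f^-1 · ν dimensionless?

Balance the L exponent: (1)·n from D, plus −(0) + (2) = 2 from the rest, must sum to zero.
n + 2 = 0, so n = -2.

-2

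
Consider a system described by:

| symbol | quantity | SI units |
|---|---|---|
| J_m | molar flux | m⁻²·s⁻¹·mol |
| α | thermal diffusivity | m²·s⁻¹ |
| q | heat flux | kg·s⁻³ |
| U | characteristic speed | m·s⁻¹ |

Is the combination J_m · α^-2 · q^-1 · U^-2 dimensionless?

Sum the exponent of each base dimension across the product:
  M: [J_m]_M − 2·[α]_M − [q]_M − 2·[U]_M = (0) − 2·(0) − (1) − 2·(0) = -1
  L: [J_m]_L − 2·[α]_L − [q]_L − 2·[U]_L = (-2) − 2·(2) − (0) − 2·(1) = -8
  T: [J_m]_T − 2·[α]_T − [q]_T − 2·[U]_T = (-1) − 2·(-1) − (-3) − 2·(-1) = 6
  N: [J_m]_N − 2·[α]_N − [q]_N − 2·[U]_N = (1) − 2·(0) − (0) − 2·(0) = 1
Net dimensions [M⁻¹ L⁻⁸ T⁶ N] ≠ [1] — not dimensionless.

no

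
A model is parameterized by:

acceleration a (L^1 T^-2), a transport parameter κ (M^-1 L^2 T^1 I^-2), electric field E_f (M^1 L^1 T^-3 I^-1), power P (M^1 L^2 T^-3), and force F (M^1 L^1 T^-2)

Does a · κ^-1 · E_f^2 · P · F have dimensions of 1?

Sum the exponent of each base dimension across the product:
  M: [a]_M − [κ]_M + 2·[E_f]_M + [P]_M + [F]_M = (0) − (-1) + 2·(1) + (1) + (1) = 5
  L: [a]_L − [κ]_L + 2·[E_f]_L + [P]_L + [F]_L = (1) − (2) + 2·(1) + (2) + (1) = 4
  T: [a]_T − [κ]_T + 2·[E_f]_T + [P]_T + [F]_T = (-2) − (1) + 2·(-3) + (-3) + (-2) = -14
  I: [a]_I − [κ]_I + 2·[E_f]_I + [P]_I + [F]_I = (0) − (-2) + 2·(-1) + (0) + (0) = 0
Net dimensions [M⁵ L⁴ T⁻¹⁴] ≠ [1] — not dimensionless.

no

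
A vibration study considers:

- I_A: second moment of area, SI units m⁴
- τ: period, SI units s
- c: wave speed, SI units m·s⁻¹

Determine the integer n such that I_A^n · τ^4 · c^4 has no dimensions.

Balance the L exponent: (4)·n from I_A, plus 4·(0) + 4·(1) = 4 from the rest, must sum to zero.
4n + 4 = 0, so n = -1.

-1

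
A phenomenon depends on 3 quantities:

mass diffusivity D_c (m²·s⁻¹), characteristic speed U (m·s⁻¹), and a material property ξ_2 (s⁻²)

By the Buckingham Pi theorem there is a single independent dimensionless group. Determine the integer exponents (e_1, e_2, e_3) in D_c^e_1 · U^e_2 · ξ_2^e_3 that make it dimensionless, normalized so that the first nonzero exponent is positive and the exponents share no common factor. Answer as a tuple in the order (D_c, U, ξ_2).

L: e_1·(2) + e_2·(1) + e_3·(0) = 0
T: e_1·(-1) + e_2·(-1) + e_3·(-2) = 0
Solving this homogeneous linear system for the smallest-integer solution (first nonzero entry positive) gives (2, -4, 1).

(2, -4, 1)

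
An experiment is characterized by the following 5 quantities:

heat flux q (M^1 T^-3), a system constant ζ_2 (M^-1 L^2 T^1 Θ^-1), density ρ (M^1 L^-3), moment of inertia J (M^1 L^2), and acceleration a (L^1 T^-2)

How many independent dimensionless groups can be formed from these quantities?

1

There are 5 variables and 4 base dimensions (M, L, T, Θ).
The dimension matrix has rank 4.
Independent dimensionless groups: 5 − 4 = 1.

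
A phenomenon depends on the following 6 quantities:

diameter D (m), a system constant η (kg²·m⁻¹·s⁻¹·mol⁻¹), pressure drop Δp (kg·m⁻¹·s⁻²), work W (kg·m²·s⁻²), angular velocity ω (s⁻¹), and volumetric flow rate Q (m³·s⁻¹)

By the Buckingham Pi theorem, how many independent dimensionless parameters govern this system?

2

There are 6 variables and 4 base dimensions (M, L, T, N).
The dimension matrix has rank 4.
Independent dimensionless groups: 6 − 4 = 2.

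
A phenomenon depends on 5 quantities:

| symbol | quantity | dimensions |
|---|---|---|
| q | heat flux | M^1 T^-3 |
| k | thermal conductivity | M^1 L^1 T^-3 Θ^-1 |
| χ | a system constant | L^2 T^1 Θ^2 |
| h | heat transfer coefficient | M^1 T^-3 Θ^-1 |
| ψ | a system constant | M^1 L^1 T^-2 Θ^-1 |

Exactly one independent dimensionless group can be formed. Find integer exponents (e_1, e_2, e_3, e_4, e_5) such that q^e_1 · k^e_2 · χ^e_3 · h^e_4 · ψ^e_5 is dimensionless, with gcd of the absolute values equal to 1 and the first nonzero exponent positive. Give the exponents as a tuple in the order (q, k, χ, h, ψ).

M: e_1·(1) + e_2·(1) + e_3·(0) + e_4·(1) + e_5·(1) = 0
L: e_1·(0) + e_2·(1) + e_3·(2) + e_4·(0) + e_5·(1) = 0
T: e_1·(-3) + e_2·(-3) + e_3·(1) + e_4·(-3) + e_5·(-2) = 0
Θ: e_1·(0) + e_2·(-1) + e_3·(2) + e_4·(-1) + e_5·(-1) = 0
Solving this homogeneous linear system for the smallest-integer solution (first nonzero entry positive) gives (2, 1, -1, -4, 1).

(2, 1, -1, -4, 1)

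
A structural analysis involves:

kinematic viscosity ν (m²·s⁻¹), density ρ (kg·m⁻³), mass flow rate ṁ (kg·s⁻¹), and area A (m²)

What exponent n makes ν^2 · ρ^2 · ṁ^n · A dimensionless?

-2

Balance the M exponent: (1)·n from ṁ, plus 2·(0) + 2·(1) + (0) = 2 from the rest, must sum to zero.
n + 2 = 0, so n = -2.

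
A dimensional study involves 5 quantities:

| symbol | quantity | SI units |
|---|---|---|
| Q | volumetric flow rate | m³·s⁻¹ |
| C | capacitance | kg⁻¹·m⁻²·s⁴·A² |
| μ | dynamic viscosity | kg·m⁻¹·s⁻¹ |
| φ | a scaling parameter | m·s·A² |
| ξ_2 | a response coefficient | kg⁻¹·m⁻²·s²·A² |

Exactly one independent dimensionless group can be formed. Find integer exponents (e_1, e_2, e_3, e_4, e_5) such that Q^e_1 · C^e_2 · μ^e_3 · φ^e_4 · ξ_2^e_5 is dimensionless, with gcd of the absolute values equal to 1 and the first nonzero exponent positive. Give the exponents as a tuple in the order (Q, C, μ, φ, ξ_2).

(4, 2, 3, -3, 1)

M: e_1·(0) + e_2·(-1) + e_3·(1) + e_4·(0) + e_5·(-1) = 0
L: e_1·(3) + e_2·(-2) + e_3·(-1) + e_4·(1) + e_5·(-2) = 0
T: e_1·(-1) + e_2·(4) + e_3·(-1) + e_4·(1) + e_5·(2) = 0
I: e_1·(0) + e_2·(2) + e_3·(0) + e_4·(2) + e_5·(2) = 0
Solving this homogeneous linear system for the smallest-integer solution (first nonzero entry positive) gives (4, 2, 3, -3, 1).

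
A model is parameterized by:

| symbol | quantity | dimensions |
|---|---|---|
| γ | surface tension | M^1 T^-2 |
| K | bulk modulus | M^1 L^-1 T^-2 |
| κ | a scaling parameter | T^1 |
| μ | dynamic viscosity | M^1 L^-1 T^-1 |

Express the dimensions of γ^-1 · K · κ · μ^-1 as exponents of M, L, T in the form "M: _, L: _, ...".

Collect each base-dimension exponent across the product:
  M: −(1) + (1) + (0) − (1) = -1
  L: −(0) + (-1) + (0) − (-1) = 0
  T: −(-2) + (-2) + (1) − (-1) = 2
So the dimensions are [M⁻¹ T²].

M: -1, L: 0, T: 2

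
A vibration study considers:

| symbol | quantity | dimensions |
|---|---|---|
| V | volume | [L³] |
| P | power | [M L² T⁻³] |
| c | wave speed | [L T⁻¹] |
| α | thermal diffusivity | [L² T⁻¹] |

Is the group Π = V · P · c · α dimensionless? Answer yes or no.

Sum the exponent of each base dimension across the product:
  M: [V]_M + [P]_M + [c]_M + [α]_M = (0) + (1) + (0) + (0) = 1
  L: [V]_L + [P]_L + [c]_L + [α]_L = (3) + (2) + (1) + (2) = 8
  T: [V]_T + [P]_T + [c]_T + [α]_T = (0) + (-3) + (-1) + (-1) = -5
Net dimensions [M L⁸ T⁻⁵] ≠ [1] — not dimensionless.

no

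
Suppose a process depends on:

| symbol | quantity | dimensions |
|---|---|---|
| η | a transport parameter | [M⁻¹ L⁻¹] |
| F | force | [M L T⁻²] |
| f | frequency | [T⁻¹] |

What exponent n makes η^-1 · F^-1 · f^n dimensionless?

2

Balance the T exponent: (-1)·n from f, plus −(0) − (-2) = 2 from the rest, must sum to zero.
−n + 2 = 0, so n = 2.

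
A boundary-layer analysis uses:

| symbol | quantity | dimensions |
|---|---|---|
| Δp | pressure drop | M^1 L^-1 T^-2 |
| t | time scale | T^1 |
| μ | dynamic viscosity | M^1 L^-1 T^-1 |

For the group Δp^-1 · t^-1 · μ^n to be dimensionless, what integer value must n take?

Balance the M exponent: (1)·n from μ, plus −(1) − (0) = -1 from the rest, must sum to zero.
n − 1 = 0, so n = 1.

1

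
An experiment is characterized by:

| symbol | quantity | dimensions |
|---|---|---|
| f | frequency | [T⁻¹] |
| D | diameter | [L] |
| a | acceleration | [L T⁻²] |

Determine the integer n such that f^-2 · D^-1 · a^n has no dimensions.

1

Balance the L exponent: (1)·n from a, plus −2·(0) − (1) = -1 from the rest, must sum to zero.
n − 1 = 0, so n = 1.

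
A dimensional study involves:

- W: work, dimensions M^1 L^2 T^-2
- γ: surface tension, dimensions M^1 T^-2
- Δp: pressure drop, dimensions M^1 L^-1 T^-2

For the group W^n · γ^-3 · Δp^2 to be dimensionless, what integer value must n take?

1

Balance the M exponent: (1)·n from W, plus −3·(1) + 2·(1) = -1 from the rest, must sum to zero.
n − 1 = 0, so n = 1.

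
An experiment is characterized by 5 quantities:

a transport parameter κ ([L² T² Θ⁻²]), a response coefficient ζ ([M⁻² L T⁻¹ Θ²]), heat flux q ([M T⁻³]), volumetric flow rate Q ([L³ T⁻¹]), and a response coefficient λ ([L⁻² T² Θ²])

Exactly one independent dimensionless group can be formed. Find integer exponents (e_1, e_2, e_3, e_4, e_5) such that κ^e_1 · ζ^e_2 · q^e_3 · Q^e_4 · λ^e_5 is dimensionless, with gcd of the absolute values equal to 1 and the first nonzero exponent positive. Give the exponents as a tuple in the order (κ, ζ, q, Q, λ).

M: e_1·(0) + e_2·(-2) + e_3·(1) + e_4·(0) + e_5·(0) = 0
L: e_1·(2) + e_2·(1) + e_3·(0) + e_4·(3) + e_5·(-2) = 0
T: e_1·(2) + e_2·(-1) + e_3·(-3) + e_4·(-1) + e_5·(2) = 0
Θ: e_1·(-2) + e_2·(2) + e_3·(0) + e_4·(0) + e_5·(2) = 0
Solving this homogeneous linear system for the smallest-integer solution (first nonzero entry positive) gives (2, 1, 2, -1, 1).

(2, 1, 2, -1, 1)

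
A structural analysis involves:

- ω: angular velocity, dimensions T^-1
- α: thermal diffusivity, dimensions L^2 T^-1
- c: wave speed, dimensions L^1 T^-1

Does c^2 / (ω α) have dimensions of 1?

Sum the exponent of each base dimension across the product:
  L: −[ω]_L − [α]_L + 2·[c]_L = −(0) − (2) + 2·(1) = 0
  T: −[ω]_T − [α]_T + 2·[c]_T = −(-1) − (-1) + 2·(-1) = 0
All base exponents vanish — dimensionless.

yes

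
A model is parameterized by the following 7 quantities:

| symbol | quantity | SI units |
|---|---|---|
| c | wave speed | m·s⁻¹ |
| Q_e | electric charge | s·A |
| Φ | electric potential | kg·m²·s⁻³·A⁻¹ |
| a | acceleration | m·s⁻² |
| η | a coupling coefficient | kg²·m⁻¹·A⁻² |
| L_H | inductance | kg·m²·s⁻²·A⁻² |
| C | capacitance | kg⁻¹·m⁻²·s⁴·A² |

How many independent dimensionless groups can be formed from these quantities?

3

There are 7 variables and 4 base dimensions (M, L, T, I).
The dimension matrix has rank 4.
Independent dimensionless groups: 7 − 4 = 3.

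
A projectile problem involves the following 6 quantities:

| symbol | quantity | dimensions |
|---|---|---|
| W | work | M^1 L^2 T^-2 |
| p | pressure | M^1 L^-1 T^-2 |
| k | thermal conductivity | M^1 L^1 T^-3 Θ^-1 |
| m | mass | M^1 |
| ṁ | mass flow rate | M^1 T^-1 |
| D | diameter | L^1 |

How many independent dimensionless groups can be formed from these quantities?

2

There are 6 variables and 4 base dimensions (M, L, T, Θ).
The dimension matrix has rank 4.
Independent dimensionless groups: 6 − 4 = 2.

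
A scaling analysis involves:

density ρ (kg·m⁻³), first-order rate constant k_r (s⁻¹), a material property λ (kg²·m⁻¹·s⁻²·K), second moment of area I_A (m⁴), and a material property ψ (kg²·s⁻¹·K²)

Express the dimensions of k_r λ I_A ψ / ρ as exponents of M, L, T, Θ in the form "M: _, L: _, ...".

M: 3, L: 6, T: -4, Θ: 3

Collect each base-dimension exponent across the product:
  M: −(1) + (0) + (2) + (0) + (2) = 3
  L: −(-3) + (0) + (-1) + (4) + (0) = 6
  T: −(0) + (-1) + (-2) + (0) + (-1) = -4
  Θ: −(0) + (0) + (1) + (0) + (2) = 3
So the dimensions are [M³ L⁶ T⁻⁴ Θ³].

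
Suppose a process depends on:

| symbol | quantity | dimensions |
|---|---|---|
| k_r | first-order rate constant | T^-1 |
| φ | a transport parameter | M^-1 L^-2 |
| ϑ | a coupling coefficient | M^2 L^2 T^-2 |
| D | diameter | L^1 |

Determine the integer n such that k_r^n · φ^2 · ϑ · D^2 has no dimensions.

-2

Balance the T exponent: (-1)·n from k_r, plus 2·(0) + (-2) + 2·(0) = -2 from the rest, must sum to zero.
−n − 2 = 0, so n = -2.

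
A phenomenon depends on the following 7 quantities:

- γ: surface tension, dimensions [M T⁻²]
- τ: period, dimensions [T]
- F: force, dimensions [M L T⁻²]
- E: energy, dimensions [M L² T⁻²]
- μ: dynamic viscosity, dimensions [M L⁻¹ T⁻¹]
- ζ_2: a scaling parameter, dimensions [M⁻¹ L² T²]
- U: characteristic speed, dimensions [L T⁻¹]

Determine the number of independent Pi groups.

There are 7 variables and 3 base dimensions (M, L, T).
The dimension matrix has rank 3.
Independent dimensionless groups: 7 − 3 = 4.

4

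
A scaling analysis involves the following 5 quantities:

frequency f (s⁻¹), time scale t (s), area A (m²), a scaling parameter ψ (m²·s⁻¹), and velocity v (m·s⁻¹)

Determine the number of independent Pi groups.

3

There are 5 variables and 2 base dimensions (L, T).
The dimension matrix has rank 2.
Independent dimensionless groups: 5 − 2 = 3.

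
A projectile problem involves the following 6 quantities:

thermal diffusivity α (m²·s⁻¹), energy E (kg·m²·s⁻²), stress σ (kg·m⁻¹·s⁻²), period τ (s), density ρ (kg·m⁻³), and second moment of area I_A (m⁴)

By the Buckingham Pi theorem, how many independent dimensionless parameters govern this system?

There are 6 variables and 3 base dimensions (M, L, T).
The dimension matrix has rank 3.
Independent dimensionless groups: 6 − 3 = 3.

3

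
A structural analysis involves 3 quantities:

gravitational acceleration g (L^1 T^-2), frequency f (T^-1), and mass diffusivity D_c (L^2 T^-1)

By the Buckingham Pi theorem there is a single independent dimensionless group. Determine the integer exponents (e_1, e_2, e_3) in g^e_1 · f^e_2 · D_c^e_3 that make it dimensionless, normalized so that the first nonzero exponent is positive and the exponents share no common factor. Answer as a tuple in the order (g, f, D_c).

L: e_1·(1) + e_2·(0) + e_3·(2) = 0
T: e_1·(-2) + e_2·(-1) + e_3·(-1) = 0
Solving this homogeneous linear system for the smallest-integer solution (first nonzero entry positive) gives (2, -3, -1).

(2, -3, -1)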